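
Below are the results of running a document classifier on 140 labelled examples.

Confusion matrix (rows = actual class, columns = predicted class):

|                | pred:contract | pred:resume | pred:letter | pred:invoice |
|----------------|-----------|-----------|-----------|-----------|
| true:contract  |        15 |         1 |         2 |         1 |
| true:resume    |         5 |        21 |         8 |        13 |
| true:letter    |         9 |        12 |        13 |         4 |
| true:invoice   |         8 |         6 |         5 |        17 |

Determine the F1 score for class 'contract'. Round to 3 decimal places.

Take TP from the diagonal, FP from the rest of the 'contract' prediction marginal, FN from the rest of the 'contract' actual marginal.
F1 score = 2·TP/(2·TP+FP+FN).
contract: TP=15, FP=5+9+8=22, FN=1+2+1=4 → 30/56 = 0.5357

0.536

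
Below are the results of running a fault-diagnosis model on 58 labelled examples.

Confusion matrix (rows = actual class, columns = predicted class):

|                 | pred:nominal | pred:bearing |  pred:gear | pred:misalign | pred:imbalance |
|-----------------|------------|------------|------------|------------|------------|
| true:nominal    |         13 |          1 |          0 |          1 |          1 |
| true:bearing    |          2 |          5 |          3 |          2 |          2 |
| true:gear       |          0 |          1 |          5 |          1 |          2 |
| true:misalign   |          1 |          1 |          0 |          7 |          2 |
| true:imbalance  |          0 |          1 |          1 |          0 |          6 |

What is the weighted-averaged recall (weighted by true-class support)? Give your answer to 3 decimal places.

0.621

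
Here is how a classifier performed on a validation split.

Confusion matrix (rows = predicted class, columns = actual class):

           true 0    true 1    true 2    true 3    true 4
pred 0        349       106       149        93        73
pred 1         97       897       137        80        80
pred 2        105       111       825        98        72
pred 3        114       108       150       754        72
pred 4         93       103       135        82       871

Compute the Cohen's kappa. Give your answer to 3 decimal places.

Observed agreement pₒ = trace/N = 3696/5754 = 0.6423
Expected agreement pₑ = Σ (rowᵢ·colᵢ)/N² = (758·770 + 1325·1291 + 1396·1211 + 1107·1198 + 1168·1284)/5754² = 0.2057
κ = (pₒ − pₑ)/(1 − pₑ) = (0.6423 − 0.2057)/(1 − 0.2057) = 0.550

0.550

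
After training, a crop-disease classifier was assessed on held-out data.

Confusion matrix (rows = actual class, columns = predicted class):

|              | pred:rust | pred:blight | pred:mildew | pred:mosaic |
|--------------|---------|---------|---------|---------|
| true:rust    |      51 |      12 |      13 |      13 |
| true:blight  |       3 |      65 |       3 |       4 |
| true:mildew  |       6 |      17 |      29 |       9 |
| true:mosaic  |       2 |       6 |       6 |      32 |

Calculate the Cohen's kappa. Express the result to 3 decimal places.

0.534

Observed agreement pₒ = trace/N = 177/271 = 0.6531
Expected agreement pₑ = Σ (rowᵢ·colᵢ)/N² = (89·62 + 75·100 + 61·51 + 46·58)/271² = 0.2559
κ = (pₒ − pₑ)/(1 − pₑ) = (0.6531 − 0.2559)/(1 − 0.2559) = 0.534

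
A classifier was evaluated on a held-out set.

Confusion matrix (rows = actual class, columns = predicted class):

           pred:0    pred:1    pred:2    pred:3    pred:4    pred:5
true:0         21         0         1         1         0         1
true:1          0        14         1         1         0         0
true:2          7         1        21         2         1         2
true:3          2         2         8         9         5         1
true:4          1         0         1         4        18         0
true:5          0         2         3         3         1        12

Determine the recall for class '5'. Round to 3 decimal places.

Take TP from the diagonal, FP from the rest of the '5' prediction marginal, FN from the rest of the '5' actual marginal.
recall = TP/(TP+FN).
5: TP=12, FN=0+2+3+3+1=9 → 12/21 = 0.5714

0.571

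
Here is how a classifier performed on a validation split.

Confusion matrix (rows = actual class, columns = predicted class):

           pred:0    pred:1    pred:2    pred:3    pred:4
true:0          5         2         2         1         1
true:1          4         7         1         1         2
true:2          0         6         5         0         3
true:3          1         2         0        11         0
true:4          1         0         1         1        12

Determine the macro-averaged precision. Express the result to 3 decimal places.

0.575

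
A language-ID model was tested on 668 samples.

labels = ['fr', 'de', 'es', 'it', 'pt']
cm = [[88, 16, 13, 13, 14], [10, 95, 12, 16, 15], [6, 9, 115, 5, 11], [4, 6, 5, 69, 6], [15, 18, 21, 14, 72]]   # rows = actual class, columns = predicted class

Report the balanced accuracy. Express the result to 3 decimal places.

0.664

Balanced accuracy = mean of per-class recall.
  fr: recall = 88/144 = 0.6111
  de: recall = 95/148 = 0.6419
  es: recall = 115/146 = 0.7877
  it: recall = 69/90 = 0.7667
  pt: recall = 72/140 = 0.5143
Mean = (0.6111 + 0.6419 + 0.7877 + 0.7667 + 0.5143) / 5 = 0.664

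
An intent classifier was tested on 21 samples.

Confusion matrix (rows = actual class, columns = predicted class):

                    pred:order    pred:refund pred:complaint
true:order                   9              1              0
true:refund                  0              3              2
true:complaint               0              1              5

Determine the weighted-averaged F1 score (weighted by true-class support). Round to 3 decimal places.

Per-class F1 score (2·TP/(2·TP+FP+FN)):
  order: TP=9, FP=0+0=0, FN=1+0=1 → 18/19 = 0.9474
  refund: TP=3, FP=1+1=2, FN=0+2=2 → 6/10 = 0.6000
  complaint: TP=5, FP=0+2=2, FN=0+1=1 → 10/13 = 0.7692
Weighted-F1 score = Σ (supportᵢ/N)·F1 scoreᵢ with N=21: (10/21)·0.9474 + (5/21)·0.6000 + (6/21)·0.7692 = 0.814

0.814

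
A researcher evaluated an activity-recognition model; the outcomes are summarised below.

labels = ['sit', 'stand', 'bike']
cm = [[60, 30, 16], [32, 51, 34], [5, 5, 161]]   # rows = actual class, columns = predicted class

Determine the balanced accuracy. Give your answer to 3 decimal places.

0.648

Balanced accuracy = mean of per-class recall.
  sit: recall = 60/106 = 0.5660
  stand: recall = 51/117 = 0.4359
  bike: recall = 161/171 = 0.9415
Mean = (0.5660 + 0.4359 + 0.9415) / 3 = 0.648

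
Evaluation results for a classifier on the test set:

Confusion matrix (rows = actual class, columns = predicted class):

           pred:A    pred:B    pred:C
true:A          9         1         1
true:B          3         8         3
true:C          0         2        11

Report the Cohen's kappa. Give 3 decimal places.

0.605

Observed agreement pₒ = trace/N = 28/38 = 0.7368
Expected agreement pₑ = Σ (rowᵢ·colᵢ)/N² = (11·12 + 14·11 + 13·15)/38² = 0.3331
κ = (pₒ − pₑ)/(1 − pₑ) = (0.7368 − 0.3331)/(1 − 0.3331) = 0.605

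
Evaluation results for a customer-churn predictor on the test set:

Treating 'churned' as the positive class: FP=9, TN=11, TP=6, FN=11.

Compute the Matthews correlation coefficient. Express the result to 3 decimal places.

-0.099

MCC = (TP·TN − FP·FN) / √((TP+FP)(TP+FN)(TN+FP)(TN+FN))
Numerator = 6·11 − 9·11 = -33
Denominator = √(15·17·20·22) = √112200 = 334.9627
MCC = -33 / 334.9627 = -0.099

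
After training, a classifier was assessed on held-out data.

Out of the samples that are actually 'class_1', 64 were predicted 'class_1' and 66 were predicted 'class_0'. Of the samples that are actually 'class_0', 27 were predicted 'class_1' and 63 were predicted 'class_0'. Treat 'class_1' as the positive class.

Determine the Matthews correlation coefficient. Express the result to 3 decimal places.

0.192

MCC = (TP·TN − FP·FN) / √((TP+FP)(TP+FN)(TN+FP)(TN+FN))
Numerator = 64·63 − 27·66 = 2250
Denominator = √(91·130·90·129) = √137346300 = 11719.4838
MCC = 2250 / 11719.4838 = 0.192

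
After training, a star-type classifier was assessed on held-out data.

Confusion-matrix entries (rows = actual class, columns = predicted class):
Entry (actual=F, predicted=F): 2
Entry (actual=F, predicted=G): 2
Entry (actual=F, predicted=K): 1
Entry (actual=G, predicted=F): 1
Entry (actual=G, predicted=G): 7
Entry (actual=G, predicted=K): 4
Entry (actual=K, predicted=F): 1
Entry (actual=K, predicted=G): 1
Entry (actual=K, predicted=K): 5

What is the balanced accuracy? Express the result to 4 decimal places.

0.5659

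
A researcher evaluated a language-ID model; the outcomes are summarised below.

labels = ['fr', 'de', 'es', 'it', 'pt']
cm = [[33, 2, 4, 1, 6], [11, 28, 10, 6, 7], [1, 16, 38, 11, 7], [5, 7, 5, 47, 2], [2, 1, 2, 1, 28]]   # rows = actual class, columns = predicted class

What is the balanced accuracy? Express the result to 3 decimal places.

Balanced accuracy = mean of per-class recall.
  fr: recall = 33/46 = 0.7174
  de: recall = 28/62 = 0.4516
  es: recall = 38/73 = 0.5205
  it: recall = 47/66 = 0.7121
  pt: recall = 28/34 = 0.8235
Mean = (0.7174 + 0.4516 + 0.5205 + 0.7121 + 0.8235) / 5 = 0.645

0.645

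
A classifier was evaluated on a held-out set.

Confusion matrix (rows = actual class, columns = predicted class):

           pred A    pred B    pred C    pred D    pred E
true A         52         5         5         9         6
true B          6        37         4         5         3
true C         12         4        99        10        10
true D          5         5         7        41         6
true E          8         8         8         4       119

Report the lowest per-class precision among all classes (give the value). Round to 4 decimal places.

Per-class precision (TP/(TP+FP)):
  A: TP=52, FP=6+12+5+8=31 → 52/83 = 0.62651
  B: TP=37, FP=5+4+5+8=22 → 37/59 = 0.62712
  C: TP=99, FP=5+4+7+8=24 → 99/123 = 0.80488
  D: TP=41, FP=9+5+10+4=28 → 41/69 = 0.59420
  E: TP=119, FP=6+3+10+6=25 → 119/144 = 0.82639
Lowest is class 'D' with precision = 0.5942.

0.5942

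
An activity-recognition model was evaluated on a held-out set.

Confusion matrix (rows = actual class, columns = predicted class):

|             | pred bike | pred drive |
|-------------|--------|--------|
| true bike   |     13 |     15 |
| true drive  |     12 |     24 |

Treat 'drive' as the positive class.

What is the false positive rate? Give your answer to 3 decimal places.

0.536

FPR = FP/(FP+TN) = 15/(15+13) = 0.536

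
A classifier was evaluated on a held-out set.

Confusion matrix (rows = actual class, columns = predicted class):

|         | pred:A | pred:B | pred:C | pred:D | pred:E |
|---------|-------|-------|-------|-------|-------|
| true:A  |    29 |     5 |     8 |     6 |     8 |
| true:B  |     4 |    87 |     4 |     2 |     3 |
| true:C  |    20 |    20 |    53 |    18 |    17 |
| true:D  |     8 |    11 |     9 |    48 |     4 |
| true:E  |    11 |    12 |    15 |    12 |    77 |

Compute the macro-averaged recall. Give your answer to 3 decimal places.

0.602

Per-class recall (TP/(TP+FN)):
  A: TP=29, FN=5+8+6+8=27 → 29/56 = 0.5179
  B: TP=87, FN=4+4+2+3=13 → 87/100 = 0.8700
  C: TP=53, FN=20+20+18+17=75 → 53/128 = 0.4141
  D: TP=48, FN=8+11+9+4=32 → 48/80 = 0.6000
  E: TP=77, FN=11+12+15+12=50 → 77/127 = 0.6063
Macro-recall = mean = (0.5179 + 0.8700 + 0.4141 + 0.6000 + 0.6063) / 5 = 0.602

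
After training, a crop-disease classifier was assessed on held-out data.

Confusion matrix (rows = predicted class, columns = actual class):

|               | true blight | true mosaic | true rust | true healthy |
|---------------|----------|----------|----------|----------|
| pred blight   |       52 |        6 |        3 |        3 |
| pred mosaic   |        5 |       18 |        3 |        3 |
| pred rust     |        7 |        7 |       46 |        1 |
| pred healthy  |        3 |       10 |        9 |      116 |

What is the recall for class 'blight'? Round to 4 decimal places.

Take TP from the diagonal, FP from the rest of the 'blight' prediction marginal, FN from the rest of the 'blight' actual marginal.
recall = TP/(TP+FN).
blight: TP=52, FN=5+7+3=15 → 52/67 = 0.77612

0.7761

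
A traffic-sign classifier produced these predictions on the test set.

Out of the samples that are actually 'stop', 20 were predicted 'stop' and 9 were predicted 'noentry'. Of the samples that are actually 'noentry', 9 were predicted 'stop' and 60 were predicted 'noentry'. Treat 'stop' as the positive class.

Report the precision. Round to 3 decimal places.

Precision = TP/(TP+FP) = 20/(20+9) = 20/29 = 0.690

0.690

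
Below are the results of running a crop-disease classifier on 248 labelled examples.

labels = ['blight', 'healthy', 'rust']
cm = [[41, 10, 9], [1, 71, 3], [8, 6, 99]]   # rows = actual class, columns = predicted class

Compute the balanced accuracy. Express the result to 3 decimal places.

Balanced accuracy = mean of per-class recall.
  blight: recall = 41/60 = 0.6833
  healthy: recall = 71/75 = 0.9467
  rust: recall = 99/113 = 0.8761
Mean = (0.6833 + 0.9467 + 0.8761) / 3 = 0.835

0.835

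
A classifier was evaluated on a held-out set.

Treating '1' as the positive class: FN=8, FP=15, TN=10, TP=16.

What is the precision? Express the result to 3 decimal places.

0.516

Precision = TP/(TP+FP) = 16/(16+15) = 16/31 = 0.516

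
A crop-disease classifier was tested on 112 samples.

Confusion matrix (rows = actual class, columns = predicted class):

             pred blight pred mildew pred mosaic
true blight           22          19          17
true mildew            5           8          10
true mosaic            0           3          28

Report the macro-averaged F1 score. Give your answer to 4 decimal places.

0.4902

Per-class F1 score (2·TP/(2·TP+FP+FN)):
  blight: TP=22, FP=5+0=5, FN=19+17=36 → 44/85 = 0.51765
  mildew: TP=8, FP=19+3=22, FN=5+10=15 → 16/53 = 0.30189
  mosaic: TP=28, FP=17+10=27, FN=0+3=3 → 56/86 = 0.65116
Macro-F1 score = mean = (0.51765 + 0.30189 + 0.65116) / 3 = 0.4902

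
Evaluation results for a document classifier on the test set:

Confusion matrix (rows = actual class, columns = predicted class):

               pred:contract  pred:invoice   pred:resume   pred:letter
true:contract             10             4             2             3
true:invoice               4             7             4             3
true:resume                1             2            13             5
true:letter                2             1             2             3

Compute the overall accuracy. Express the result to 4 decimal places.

0.5000

Accuracy = trace / total = (10+7+13+3=33) / 66 = 33/66 = 0.5000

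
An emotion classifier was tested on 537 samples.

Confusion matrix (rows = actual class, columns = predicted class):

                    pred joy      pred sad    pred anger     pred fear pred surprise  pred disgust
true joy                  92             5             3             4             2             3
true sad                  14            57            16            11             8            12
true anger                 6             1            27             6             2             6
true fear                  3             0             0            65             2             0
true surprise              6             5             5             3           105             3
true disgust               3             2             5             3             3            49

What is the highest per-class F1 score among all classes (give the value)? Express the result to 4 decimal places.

0.8434

Per-class F1 score (2·TP/(2·TP+FP+FN)):
  joy: TP=92, FP=14+6+3+6+3=32, FN=5+3+4+2+3=17 → 184/233 = 0.78970
  sad: TP=57, FP=5+1+0+5+2=13, FN=14+16+11+8+12=61 → 114/188 = 0.60638
  anger: TP=27, FP=3+16+0+5+5=29, FN=6+1+6+2+6=21 → 54/104 = 0.51923
  fear: TP=65, FP=4+11+6+3+3=27, FN=3+0+0+2+0=5 → 130/162 = 0.80247
  surprise: TP=105, FP=2+8+2+2+3=17, FN=6+5+5+3+3=22 → 210/249 = 0.84337
  disgust: TP=49, FP=3+12+6+0+3=24, FN=3+2+5+3+3=16 → 98/138 = 0.71014
Highest is class 'surprise' with F1 score = 0.8434.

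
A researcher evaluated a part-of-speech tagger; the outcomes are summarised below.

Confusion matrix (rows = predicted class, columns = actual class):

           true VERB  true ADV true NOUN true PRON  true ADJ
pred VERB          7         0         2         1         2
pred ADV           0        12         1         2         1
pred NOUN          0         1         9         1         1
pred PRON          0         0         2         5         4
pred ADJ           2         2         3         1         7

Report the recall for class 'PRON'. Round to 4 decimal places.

One-vs-rest for 'PRON': TP = diagonal; FP = other classes predicted 'PRON'; FN = 'PRON' predicted as other.
recall = TP/(TP+FN).
PRON: TP=5, FN=1+2+1+1=5 → 5/10 = 0.50000

0.5000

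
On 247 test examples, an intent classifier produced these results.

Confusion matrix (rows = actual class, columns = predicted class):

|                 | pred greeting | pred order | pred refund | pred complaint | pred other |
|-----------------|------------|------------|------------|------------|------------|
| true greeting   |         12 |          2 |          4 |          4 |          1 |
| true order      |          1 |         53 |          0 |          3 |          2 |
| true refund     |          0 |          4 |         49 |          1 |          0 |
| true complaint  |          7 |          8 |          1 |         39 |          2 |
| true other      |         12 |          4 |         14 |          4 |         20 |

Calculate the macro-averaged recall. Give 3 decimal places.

Per-class recall (TP/(TP+FN)):
  greeting: TP=12, FN=2+4+4+1=11 → 12/23 = 0.5217
  order: TP=53, FN=1+0+3+2=6 → 53/59 = 0.8983
  refund: TP=49, FN=0+4+1+0=5 → 49/54 = 0.9074
  complaint: TP=39, FN=7+8+1+2=18 → 39/57 = 0.6842
  other: TP=20, FN=12+4+14+4=34 → 20/54 = 0.3704
Macro-recall = mean = (0.5217 + 0.8983 + 0.9074 + 0.6842 + 0.3704) / 5 = 0.676

0.676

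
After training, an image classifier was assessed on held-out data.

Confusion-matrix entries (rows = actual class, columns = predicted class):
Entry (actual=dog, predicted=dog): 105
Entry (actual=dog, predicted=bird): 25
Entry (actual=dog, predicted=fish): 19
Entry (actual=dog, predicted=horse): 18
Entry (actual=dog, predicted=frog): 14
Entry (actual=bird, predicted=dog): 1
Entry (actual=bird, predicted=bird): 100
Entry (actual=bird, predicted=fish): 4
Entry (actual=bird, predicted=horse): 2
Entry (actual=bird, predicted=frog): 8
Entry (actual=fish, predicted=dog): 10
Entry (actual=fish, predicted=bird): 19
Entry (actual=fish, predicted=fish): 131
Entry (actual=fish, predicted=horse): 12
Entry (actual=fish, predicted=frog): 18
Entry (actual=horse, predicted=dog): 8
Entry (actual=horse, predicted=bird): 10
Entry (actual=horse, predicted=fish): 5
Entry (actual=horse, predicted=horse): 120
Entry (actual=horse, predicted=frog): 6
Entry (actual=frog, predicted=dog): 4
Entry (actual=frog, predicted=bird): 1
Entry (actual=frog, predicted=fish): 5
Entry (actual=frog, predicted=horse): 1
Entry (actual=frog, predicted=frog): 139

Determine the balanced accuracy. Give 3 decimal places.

0.774

Balanced accuracy = mean of per-class recall.
  dog: recall = 105/181 = 0.5801
  bird: recall = 100/115 = 0.8696
  fish: recall = 131/190 = 0.6895
  horse: recall = 120/149 = 0.8054
  frog: recall = 139/150 = 0.9267
Mean = (0.5801 + 0.8696 + 0.6895 + 0.8054 + 0.9267) / 5 = 0.774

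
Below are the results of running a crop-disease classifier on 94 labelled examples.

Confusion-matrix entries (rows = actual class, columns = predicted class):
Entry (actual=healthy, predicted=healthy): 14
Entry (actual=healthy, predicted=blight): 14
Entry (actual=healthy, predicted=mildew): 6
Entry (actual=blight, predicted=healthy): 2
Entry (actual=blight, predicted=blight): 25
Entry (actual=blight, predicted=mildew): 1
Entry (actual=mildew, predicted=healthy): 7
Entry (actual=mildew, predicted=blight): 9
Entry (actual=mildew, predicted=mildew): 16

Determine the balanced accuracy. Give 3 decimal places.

0.602

Balanced accuracy = mean of per-class recall.
  healthy: recall = 14/34 = 0.4118
  blight: recall = 25/28 = 0.8929
  mildew: recall = 16/32 = 0.5000
Mean = (0.4118 + 0.8929 + 0.5000) / 3 = 0.602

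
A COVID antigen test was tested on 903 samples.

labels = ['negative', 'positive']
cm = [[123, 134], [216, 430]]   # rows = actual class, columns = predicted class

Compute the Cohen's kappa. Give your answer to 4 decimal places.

Observed agreement pₒ = trace/N = 553/903 = 0.61240
Expected agreement pₑ = Σ (rowᵢ·colᵢ)/N² = (257·339 + 646·564)/903² = 0.55367
κ = (pₒ − pₑ)/(1 − pₑ) = (0.61240 − 0.55367)/(1 − 0.55367) = 0.1316

0.1316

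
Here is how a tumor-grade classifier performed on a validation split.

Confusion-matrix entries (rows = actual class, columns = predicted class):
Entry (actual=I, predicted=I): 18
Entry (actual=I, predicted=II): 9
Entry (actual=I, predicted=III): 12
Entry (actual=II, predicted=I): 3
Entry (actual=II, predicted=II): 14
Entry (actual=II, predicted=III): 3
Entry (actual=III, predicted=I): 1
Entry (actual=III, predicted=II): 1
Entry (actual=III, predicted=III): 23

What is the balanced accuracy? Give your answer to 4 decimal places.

0.6938

Balanced accuracy = mean of per-class recall.
  I: recall = 18/39 = 0.46154
  II: recall = 14/20 = 0.70000
  III: recall = 23/25 = 0.92000
Mean = (0.46154 + 0.70000 + 0.92000) / 3 = 0.6938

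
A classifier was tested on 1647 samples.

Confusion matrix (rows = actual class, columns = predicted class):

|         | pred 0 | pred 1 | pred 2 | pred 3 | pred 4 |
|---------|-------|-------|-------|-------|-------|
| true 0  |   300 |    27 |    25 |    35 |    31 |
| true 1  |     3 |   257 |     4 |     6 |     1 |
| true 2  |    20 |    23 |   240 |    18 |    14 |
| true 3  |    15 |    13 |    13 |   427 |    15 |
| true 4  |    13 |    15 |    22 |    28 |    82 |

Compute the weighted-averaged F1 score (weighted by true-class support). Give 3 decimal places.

0.790

Per-class F1 score (2·TP/(2·TP+FP+FN)):
  0: TP=300, FP=3+20+15+13=51, FN=27+25+35+31=118 → 600/769 = 0.7802
  1: TP=257, FP=27+23+13+15=78, FN=3+4+6+1=14 → 514/606 = 0.8482
  2: TP=240, FP=25+4+13+22=64, FN=20+23+18+14=75 → 480/619 = 0.7754
  3: TP=427, FP=35+6+18+28=87, FN=15+13+13+15=56 → 854/997 = 0.8566
  4: TP=82, FP=31+1+14+15=61, FN=13+15+22+28=78 → 164/303 = 0.5413
Weighted-F1 score = Σ (supportᵢ/N)·F1 scoreᵢ with N=1647: (418/1647)·0.7802 + (271/1647)·0.8482 + (315/1647)·0.7754 + (483/1647)·0.8566 + (160/1647)·0.5413 = 0.790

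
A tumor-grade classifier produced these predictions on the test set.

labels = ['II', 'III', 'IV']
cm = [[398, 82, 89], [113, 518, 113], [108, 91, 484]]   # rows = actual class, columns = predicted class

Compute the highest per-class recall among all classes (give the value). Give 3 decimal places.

0.709

Per-class recall (TP/(TP+FN)):
  II: TP=398, FN=82+89=171 → 398/569 = 0.6995
  III: TP=518, FN=113+113=226 → 518/744 = 0.6962
  IV: TP=484, FN=108+91=199 → 484/683 = 0.7086
Highest is class 'IV' with recall = 0.709.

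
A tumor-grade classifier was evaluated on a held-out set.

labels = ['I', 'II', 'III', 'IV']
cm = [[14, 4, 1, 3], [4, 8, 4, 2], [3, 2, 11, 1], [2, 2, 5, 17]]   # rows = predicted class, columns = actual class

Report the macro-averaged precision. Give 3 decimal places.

Per-class precision (TP/(TP+FP)):
  I: TP=14, FP=4+1+3=8 → 14/22 = 0.6364
  II: TP=8, FP=4+4+2=10 → 8/18 = 0.4444
  III: TP=11, FP=3+2+1=6 → 11/17 = 0.6471
  IV: TP=17, FP=2+2+5=9 → 17/26 = 0.6538
Macro-precision = mean = (0.6364 + 0.4444 + 0.6471 + 0.6538) / 4 = 0.595

0.595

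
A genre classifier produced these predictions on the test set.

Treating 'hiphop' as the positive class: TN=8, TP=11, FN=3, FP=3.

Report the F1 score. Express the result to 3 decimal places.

Precision = TP/(TP+FP) = 11/14 = 0.7857
Recall = TP/(TP+FN) = 11/14 = 0.7857
F1 = 2·TP/(2·TP+FP+FN) = 22/28 = 0.786

0.786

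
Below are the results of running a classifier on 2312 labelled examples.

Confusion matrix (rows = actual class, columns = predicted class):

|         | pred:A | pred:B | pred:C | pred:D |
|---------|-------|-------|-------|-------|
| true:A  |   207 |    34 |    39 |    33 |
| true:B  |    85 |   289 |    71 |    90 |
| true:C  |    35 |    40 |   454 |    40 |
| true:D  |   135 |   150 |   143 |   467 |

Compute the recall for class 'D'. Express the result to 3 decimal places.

0.522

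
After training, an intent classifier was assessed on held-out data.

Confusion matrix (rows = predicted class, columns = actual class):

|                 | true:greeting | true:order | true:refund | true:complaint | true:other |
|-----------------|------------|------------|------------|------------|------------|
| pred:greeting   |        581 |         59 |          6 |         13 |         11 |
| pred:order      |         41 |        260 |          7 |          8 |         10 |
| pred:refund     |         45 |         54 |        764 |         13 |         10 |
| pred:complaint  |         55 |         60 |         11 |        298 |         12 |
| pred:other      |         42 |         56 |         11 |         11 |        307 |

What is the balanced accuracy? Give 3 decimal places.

Balanced accuracy = mean of per-class recall.
  greeting: recall = 581/764 = 0.7605
  order: recall = 260/489 = 0.5317
  refund: recall = 764/799 = 0.9562
  complaint: recall = 298/343 = 0.8688
  other: recall = 307/350 = 0.8771
Mean = (0.7605 + 0.5317 + 0.9562 + 0.8688 + 0.8771) / 5 = 0.799

0.799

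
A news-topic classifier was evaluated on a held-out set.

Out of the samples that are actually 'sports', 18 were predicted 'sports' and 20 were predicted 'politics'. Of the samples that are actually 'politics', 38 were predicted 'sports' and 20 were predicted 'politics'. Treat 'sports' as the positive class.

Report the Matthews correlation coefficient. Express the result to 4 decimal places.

-0.1800

MCC = (TP·TN − FP·FN) / √((TP+FP)(TP+FN)(TN+FP)(TN+FN))
Numerator = 18·20 − 38·20 = -400
Denominator = √(56·38·58·40) = √4936960 = 2221.9271
MCC = -400 / 2221.9271 = -0.1800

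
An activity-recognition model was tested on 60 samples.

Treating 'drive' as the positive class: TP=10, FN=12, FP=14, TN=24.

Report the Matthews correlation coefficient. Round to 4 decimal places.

MCC = (TP·TN − FP·FN) / √((TP+FP)(TP+FN)(TN+FP)(TN+FN))
Numerator = 10·24 − 14·12 = 72
Denominator = √(24·22·38·36) = √722304 = 849.8847
MCC = 72 / 849.8847 = 0.0847

0.0847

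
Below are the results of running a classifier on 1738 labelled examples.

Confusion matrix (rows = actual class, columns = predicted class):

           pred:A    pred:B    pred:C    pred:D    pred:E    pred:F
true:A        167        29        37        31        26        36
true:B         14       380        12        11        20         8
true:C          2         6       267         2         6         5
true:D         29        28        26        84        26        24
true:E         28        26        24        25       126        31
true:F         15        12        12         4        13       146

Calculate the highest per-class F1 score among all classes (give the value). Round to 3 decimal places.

0.821

Per-class F1 score (2·TP/(2·TP+FP+FN)):
  A: TP=167, FP=14+2+29+28+15=88, FN=29+37+31+26+36=159 → 334/581 = 0.5749
  B: TP=380, FP=29+6+28+26+12=101, FN=14+12+11+20+8=65 → 760/926 = 0.8207
  C: TP=267, FP=37+12+26+24+12=111, FN=2+6+2+6+5=21 → 534/666 = 0.8018
  D: TP=84, FP=31+11+2+25+4=73, FN=29+28+26+26+24=133 → 168/374 = 0.4492
  E: TP=126, FP=26+20+6+26+13=91, FN=28+26+24+25+31=134 → 252/477 = 0.5283
  F: TP=146, FP=36+8+5+24+31=104, FN=15+12+12+4+13=56 → 292/452 = 0.6460
Highest is class 'B' with F1 score = 0.821.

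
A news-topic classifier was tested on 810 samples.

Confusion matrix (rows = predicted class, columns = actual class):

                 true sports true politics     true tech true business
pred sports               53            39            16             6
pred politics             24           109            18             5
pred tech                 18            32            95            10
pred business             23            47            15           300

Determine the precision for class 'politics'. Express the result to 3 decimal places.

0.699

Take TP from the diagonal, FP from the rest of the 'politics' prediction marginal, FN from the rest of the 'politics' actual marginal.
precision = TP/(TP+FP).
politics: TP=109, FP=24+18+5=47 → 109/156 = 0.6987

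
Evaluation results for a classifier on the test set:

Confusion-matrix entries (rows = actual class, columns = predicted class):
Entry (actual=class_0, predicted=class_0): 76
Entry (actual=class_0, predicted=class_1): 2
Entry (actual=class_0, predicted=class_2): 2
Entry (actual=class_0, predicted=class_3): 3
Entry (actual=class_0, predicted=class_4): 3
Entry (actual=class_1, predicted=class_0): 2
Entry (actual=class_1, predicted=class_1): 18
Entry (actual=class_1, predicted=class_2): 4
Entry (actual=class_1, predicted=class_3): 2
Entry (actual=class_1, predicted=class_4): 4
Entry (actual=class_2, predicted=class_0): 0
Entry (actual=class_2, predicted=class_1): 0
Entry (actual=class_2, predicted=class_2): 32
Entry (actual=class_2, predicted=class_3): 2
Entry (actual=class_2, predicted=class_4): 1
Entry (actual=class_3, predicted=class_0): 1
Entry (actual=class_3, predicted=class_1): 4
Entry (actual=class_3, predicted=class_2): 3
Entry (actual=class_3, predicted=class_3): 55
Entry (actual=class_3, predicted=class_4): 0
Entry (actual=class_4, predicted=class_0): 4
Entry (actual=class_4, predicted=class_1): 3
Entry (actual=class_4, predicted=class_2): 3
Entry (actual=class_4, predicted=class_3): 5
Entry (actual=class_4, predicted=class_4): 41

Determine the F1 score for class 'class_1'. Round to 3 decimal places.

0.632

One-vs-rest for 'class_1': TP = diagonal; FP = other classes predicted 'class_1'; FN = 'class_1' predicted as other.
F1 score = 2·TP/(2·TP+FP+FN).
class_1: TP=18, FP=2+0+4+3=9, FN=2+4+2+4=12 → 36/57 = 0.6316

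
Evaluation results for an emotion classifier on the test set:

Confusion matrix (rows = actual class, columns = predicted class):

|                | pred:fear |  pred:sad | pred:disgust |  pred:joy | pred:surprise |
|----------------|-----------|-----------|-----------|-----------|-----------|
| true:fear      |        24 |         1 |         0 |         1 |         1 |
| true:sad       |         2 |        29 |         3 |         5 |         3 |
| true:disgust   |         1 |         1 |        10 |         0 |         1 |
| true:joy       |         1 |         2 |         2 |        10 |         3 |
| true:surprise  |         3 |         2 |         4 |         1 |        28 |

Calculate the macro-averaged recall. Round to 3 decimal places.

Per-class recall (TP/(TP+FN)):
  fear: TP=24, FN=1+0+1+1=3 → 24/27 = 0.8889
  sad: TP=29, FN=2+3+5+3=13 → 29/42 = 0.6905
  disgust: TP=10, FN=1+1+0+1=3 → 10/13 = 0.7692
  joy: TP=10, FN=1+2+2+3=8 → 10/18 = 0.5556
  surprise: TP=28, FN=3+2+4+1=10 → 28/38 = 0.7368
Macro-recall = mean = (0.8889 + 0.6905 + 0.7692 + 0.5556 + 0.7368) / 5 = 0.728

0.728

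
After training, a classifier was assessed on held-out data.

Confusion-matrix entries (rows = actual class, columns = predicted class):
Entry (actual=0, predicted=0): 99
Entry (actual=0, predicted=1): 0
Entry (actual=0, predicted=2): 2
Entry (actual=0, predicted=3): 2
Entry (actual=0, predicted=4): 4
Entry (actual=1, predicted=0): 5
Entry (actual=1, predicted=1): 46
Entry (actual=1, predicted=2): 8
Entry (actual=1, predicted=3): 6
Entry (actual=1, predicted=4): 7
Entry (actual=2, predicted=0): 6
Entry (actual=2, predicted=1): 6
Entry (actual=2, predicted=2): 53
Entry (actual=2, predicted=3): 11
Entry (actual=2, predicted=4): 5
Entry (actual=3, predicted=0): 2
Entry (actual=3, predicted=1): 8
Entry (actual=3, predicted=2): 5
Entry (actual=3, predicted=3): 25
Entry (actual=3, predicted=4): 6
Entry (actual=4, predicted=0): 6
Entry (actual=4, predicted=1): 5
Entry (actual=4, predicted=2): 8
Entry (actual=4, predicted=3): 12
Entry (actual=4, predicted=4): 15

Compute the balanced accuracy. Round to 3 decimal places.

Balanced accuracy = mean of per-class recall.
  0: recall = 99/107 = 0.9252
  1: recall = 46/72 = 0.6389
  2: recall = 53/81 = 0.6543
  3: recall = 25/46 = 0.5435
  4: recall = 15/46 = 0.3261
Mean = (0.9252 + 0.6389 + 0.6543 + 0.5435 + 0.3261) / 5 = 0.618

0.618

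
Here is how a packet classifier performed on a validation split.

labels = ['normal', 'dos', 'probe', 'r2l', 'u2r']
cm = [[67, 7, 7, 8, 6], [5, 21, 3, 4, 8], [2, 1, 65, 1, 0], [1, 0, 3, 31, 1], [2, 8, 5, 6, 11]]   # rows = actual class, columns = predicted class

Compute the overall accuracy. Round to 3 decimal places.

0.714

Accuracy = trace / total = (67+21+65+31+11=195) / 273 = 195/273 = 0.714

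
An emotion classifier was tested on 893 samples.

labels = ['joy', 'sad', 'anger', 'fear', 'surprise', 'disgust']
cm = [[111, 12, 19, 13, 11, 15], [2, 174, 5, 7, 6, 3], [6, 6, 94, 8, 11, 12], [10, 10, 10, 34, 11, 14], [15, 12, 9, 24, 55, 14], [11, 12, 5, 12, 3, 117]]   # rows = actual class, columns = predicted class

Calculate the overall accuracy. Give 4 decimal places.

0.6551

Accuracy = trace / total = (111+174+94+34+55+117=585) / 893 = 585/893 = 0.6551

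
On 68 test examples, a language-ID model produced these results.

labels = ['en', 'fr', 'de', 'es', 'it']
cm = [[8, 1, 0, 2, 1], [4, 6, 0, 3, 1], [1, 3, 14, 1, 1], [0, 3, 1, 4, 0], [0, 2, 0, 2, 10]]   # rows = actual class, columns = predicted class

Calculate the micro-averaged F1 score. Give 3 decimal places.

Micro-averaging pools counts across classes: ΣTP=42, ΣFP=26, ΣFN=26.
Micro-F1 score = 2·TP/(2·TP+FP+FN) on pooled counts = 0.618 (equals overall accuracy in single-label multiclass).

0.618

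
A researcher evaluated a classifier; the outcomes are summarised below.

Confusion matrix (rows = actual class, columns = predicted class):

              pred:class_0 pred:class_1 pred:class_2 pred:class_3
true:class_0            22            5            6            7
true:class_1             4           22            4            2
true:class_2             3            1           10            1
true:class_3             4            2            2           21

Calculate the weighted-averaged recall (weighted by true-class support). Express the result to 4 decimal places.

Per-class recall (TP/(TP+FN)):
  class_0: TP=22, FN=5+6+7=18 → 22/40 = 0.55000
  class_1: TP=22, FN=4+4+2=10 → 22/32 = 0.68750
  class_2: TP=10, FN=3+1+1=5 → 10/15 = 0.66667
  class_3: TP=21, FN=4+2+2=8 → 21/29 = 0.72414
Weighted-recall = Σ (supportᵢ/N)·recallᵢ with N=116: (40/116)·0.55000 + (32/116)·0.68750 + (15/116)·0.66667 + (29/116)·0.72414 = 0.6466

0.6466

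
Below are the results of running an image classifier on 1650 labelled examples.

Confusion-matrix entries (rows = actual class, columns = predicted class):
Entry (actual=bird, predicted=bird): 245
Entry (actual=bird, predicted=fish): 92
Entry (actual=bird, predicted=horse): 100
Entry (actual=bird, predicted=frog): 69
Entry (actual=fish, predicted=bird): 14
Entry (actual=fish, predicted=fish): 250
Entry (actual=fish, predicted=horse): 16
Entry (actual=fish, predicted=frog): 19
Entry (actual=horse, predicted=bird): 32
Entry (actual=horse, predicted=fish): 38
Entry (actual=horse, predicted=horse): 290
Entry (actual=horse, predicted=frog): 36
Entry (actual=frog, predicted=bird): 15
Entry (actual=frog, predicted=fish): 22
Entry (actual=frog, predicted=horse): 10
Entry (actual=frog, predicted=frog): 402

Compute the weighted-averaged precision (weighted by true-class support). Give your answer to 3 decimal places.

Per-class precision (TP/(TP+FP)):
  bird: TP=245, FP=14+32+15=61 → 245/306 = 0.8007
  fish: TP=250, FP=92+38+22=152 → 250/402 = 0.6219
  horse: TP=290, FP=100+16+10=126 → 290/416 = 0.6971
  frog: TP=402, FP=69+19+36=124 → 402/526 = 0.7643
Weighted-precision = Σ (supportᵢ/N)·precisionᵢ with N=1650: (506/1650)·0.8007 + (299/1650)·0.6219 + (396/1650)·0.6971 + (449/1650)·0.7643 = 0.734

0.734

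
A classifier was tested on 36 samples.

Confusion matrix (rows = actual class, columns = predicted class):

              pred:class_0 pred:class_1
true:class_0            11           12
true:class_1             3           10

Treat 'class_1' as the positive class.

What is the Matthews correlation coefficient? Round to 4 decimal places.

MCC = (TP·TN − FP·FN) / √((TP+FP)(TP+FN)(TN+FP)(TN+FN))
Numerator = 10·11 − 12·3 = 74
Denominator = √(22·13·23·14) = √92092 = 303.4666
MCC = 74 / 303.4666 = 0.2438

0.2438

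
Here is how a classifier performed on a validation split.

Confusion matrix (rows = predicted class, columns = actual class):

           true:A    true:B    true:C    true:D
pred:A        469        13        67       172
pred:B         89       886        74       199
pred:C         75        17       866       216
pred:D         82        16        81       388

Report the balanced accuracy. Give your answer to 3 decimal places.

Balanced accuracy = mean of per-class recall.
  A: recall = 469/715 = 0.6559
  B: recall = 886/932 = 0.9506
  C: recall = 866/1088 = 0.7960
  D: recall = 388/975 = 0.3979
Mean = (0.6559 + 0.9506 + 0.7960 + 0.3979) / 4 = 0.700

0.700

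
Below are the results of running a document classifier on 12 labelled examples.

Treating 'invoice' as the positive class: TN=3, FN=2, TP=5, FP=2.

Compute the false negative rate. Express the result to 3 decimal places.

FNR = FN/(FN+TP) = 2/(2+5) = 0.286

0.286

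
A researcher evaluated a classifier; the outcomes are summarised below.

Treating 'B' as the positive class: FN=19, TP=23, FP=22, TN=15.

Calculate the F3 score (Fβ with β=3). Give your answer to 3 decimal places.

0.544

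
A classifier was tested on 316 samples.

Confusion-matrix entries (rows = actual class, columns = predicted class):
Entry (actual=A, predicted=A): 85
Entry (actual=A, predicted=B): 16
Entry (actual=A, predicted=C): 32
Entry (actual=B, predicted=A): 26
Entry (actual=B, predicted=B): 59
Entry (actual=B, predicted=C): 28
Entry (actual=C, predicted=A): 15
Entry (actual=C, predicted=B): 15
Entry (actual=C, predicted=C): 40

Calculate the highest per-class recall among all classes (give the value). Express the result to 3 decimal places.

0.639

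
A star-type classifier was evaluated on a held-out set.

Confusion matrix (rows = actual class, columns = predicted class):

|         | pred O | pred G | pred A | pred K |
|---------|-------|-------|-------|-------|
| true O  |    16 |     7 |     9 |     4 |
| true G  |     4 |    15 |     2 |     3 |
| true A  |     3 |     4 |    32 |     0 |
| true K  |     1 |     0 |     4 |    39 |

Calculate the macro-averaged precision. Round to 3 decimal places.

Per-class precision (TP/(TP+FP)):
  O: TP=16, FP=4+3+1=8 → 16/24 = 0.6667
  G: TP=15, FP=7+4+0=11 → 15/26 = 0.5769
  A: TP=32, FP=9+2+4=15 → 32/47 = 0.6809
  K: TP=39, FP=4+3+0=7 → 39/46 = 0.8478
Macro-precision = mean = (0.6667 + 0.5769 + 0.6809 + 0.8478) / 4 = 0.693

0.693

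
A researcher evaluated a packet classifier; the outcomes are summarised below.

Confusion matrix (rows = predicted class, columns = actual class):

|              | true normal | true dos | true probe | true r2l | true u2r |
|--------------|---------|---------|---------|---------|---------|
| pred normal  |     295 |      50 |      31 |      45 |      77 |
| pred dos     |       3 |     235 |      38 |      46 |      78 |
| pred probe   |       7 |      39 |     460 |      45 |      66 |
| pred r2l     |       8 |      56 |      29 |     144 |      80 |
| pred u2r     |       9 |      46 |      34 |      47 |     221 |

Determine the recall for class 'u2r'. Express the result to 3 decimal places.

Take TP from the diagonal, FP from the rest of the 'u2r' prediction marginal, FN from the rest of the 'u2r' actual marginal.
recall = TP/(TP+FN).
u2r: TP=221, FN=77+78+66+80=301 → 221/522 = 0.4234

0.423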